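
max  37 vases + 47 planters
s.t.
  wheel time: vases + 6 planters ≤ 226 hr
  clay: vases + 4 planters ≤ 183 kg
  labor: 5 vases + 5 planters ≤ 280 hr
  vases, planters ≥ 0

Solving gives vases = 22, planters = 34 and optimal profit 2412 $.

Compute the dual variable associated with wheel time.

2

Binding: wheel time and labor. Non-binding: clay (25 unused).
Since clay is not tight, its dual is 0.
From A_Bᵀ y = c: 1·y_wheel time + 5·y_labor = 37; 6·y_wheel time + 5·y_labor = 47.
Solving: y_wheel time = 2, y_labor = 7.
Shadow price of wheel time = 2.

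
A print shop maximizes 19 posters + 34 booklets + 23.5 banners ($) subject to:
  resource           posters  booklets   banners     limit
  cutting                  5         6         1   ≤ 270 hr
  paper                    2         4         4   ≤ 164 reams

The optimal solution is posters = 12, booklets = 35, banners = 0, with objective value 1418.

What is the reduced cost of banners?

Both cutting and paper are binding at x*.
Dual feasibility on the basic columns requires 5·y_cutting + 2·y_paper = 19, 6·y_cutting + 4·y_paper = 34.
→ y_cutting = 1 and y_paper = 7.
Reduced cost of banners: c₃ − yᵀa₃ = 23.5 − (1·1 + 7·4) = 23.5 − 29 = -5.5.

-5.5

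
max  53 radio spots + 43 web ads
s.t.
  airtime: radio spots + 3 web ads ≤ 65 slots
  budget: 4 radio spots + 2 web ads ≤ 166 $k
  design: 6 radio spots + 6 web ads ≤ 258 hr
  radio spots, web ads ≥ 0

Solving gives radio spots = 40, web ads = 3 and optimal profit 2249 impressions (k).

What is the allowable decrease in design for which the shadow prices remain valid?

Binding constraints: budget, design. The basis is B = [[4,2],[6,6]] with det 12.
Per unit decrease in design, x* moves by d = (0.1667, -0.3333).
The basis stays optimal until web ads reaches 0; allowable decrease = 9 hr.

9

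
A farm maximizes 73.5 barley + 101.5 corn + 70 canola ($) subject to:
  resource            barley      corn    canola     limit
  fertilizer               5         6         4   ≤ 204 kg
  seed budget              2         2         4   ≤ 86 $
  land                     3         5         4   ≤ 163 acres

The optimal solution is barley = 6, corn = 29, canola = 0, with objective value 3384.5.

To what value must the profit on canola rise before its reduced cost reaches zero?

Binding: fertilizer and land. Non-binding: seed budget (16 unused).
By complementary slackness, y = 0 for the non-binding constraint.
The binding rows give the dual system: 5·y_fertilizer + 3·y_land = 73.5 and 6·y_fertilizer + 5·y_land = 101.5.
Solving: y_fertilizer = 9, y_land = 9.5.
canola enters the basis when its profit ≥ yᵀa₃ = 9·4 + 9.5·4 = 74.

74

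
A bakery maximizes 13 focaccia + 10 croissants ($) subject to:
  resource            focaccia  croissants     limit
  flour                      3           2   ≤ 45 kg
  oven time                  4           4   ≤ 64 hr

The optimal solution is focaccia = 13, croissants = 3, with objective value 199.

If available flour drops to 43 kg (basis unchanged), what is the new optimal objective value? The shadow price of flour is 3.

193

Δb = -2, so new z* = 199 + (3)·(-2) = 199 − 6 = 193.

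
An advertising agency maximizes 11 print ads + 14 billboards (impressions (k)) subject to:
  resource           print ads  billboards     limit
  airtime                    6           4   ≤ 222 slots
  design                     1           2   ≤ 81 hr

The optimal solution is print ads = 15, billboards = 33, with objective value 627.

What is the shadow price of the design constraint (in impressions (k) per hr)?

5

Check each constraint at x*: airtime 222/222 (tight); design 81/81 (tight).
From A_Bᵀ y = c: 6·y_airtime + 1·y_design = 11; 4·y_airtime + 2·y_design = 14.
Solving: y_airtime = 1, y_design = 5.
Shadow price of design = 5.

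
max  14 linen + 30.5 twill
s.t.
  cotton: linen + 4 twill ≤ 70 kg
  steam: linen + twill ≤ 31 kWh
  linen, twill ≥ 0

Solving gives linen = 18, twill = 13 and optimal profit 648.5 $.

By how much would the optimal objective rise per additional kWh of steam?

Check each constraint at x*: cotton 70/70 (tight); steam 31/31 (tight).
Dual feasibility on the basic columns requires 1·y_cotton + 1·y_steam = 14, 4·y_cotton + 1·y_steam = 30.5.
→ y_cotton = 5.5 and y_steam = 8.5.
Shadow price of steam = 8.5.

8.5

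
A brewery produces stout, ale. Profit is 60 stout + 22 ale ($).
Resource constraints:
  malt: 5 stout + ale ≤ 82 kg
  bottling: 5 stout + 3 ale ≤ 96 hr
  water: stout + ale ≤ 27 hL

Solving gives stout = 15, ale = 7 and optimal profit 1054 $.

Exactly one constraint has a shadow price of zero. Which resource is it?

water

malt: 82/82 (binding)
bottling: 96/96 (binding)
water: 22/27 (slack 5)
By complementary slackness, a constraint with positive slack has shadow price 0 → water.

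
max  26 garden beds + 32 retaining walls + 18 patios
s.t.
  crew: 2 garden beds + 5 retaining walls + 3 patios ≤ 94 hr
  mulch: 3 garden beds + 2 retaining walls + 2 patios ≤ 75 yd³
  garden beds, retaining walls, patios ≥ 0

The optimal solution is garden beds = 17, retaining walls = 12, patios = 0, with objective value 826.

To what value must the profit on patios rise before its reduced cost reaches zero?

24

At the optimum: crew uses 94 of 94 (binding); mulch uses 75 of 75 (binding).
From A_Bᵀ y = c: 2·y_crew + 3·y_mulch = 26; 5·y_crew + 2·y_mulch = 32.
→ y_crew = 4 and y_mulch = 6.
patios enters the basis when its profit ≥ yᵀa₃ = 4·3 + 6·2 = 24.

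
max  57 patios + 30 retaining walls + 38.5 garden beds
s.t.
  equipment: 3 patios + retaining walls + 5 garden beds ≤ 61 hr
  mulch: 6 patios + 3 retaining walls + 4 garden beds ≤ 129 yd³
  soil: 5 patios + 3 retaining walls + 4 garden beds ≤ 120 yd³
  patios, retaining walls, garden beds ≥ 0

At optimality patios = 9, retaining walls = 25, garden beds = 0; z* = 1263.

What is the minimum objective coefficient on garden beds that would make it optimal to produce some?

40

At the optimum: equipment uses 52 of 61 (slack = 9); mulch uses 129 of 129 (binding); soil uses 120 of 120 (binding).
Slack constraints have shadow price 0 (complementary slackness).
From A_Bᵀ y = c: 6·y_mulch + 5·y_soil = 57; 3·y_mulch + 3·y_soil = 30.
Solving: y_mulch = 7, y_soil = 3.
garden beds enters the basis when its profit ≥ yᵀa₃ = 7·4 + 3·4 = 40.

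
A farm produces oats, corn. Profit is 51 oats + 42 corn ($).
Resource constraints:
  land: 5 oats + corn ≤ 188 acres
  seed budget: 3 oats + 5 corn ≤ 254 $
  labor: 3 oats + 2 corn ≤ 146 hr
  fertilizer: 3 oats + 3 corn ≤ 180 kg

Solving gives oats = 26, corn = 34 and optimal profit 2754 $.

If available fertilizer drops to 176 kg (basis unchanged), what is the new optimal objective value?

At the optimum: land uses 164 of 188 (slack = 24); seed budget uses 248 of 254 (slack = 6); labor uses 146 of 146 (binding); fertilizer uses 180 of 180 (binding).
Slack constraints have shadow price 0 (complementary slackness).
The binding rows give the dual system: 3·y_labor + 3·y_fertilizer = 51 and 2·y_labor + 3·y_fertilizer = 42.
Solving: y_labor = 9, y_fertilizer = 8.
Δz = y_fertilizer·Δb = 8 × (-4) = -32, so new z* = 2754 − 32 = 2722.

2722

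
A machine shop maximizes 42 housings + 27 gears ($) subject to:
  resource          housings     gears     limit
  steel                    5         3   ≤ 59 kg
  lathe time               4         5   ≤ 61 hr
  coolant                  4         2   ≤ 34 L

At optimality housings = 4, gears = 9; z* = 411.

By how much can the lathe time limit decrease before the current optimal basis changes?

Binding constraints: lathe time, coolant. The basis is B = [[4,5],[4,2]] with det -12.
Per unit decrease in lathe time, x* moves by d = (0.1667, -0.3333).
The basis stays optimal until gears reaches 0; allowable decrease = 27 hr.

27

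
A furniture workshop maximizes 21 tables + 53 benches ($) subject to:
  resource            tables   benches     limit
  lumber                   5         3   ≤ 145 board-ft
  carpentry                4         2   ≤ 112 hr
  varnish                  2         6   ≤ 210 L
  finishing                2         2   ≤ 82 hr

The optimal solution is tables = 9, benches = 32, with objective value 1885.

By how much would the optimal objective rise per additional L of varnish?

8

Binding: varnish and finishing. Non-binding: lumber (4 unused), carpentry (12 unused).
Slack constraints have shadow price 0 (complementary slackness).
Dual feasibility on the basic columns requires 2·y_varnish + 2·y_finishing = 21, 6·y_varnish + 2·y_finishing = 53.
This yields shadow prices y_varnish = 8, y_finishing = 2.5.
Shadow price of varnish = 8.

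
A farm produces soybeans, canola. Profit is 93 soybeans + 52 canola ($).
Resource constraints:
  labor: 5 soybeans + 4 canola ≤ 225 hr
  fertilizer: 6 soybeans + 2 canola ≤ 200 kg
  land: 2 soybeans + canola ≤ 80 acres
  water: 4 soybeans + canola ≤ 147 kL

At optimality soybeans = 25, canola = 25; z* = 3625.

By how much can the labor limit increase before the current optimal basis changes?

Binding constraints: labor, fertilizer. The basis is B = [[5,4],[6,2]] with det -14.
Per unit increase in labor, x* moves by d = (-0.1429, 0.4286).
The basis stays optimal until land becomes binding; allowable increase = 35 hr.

35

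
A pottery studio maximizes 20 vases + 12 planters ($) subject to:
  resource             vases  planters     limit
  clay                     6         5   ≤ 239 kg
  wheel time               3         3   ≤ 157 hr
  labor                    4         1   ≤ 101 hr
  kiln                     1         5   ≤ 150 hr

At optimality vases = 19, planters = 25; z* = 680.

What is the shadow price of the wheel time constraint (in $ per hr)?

0

Binding: clay and labor. Non-binding: wheel time (25 unused), kiln (6 unused).
Slack constraints have shadow price 0 (complementary slackness).
The binding rows give the dual system: 6·y_clay + 4·y_labor = 20 and 5·y_clay + 1·y_labor = 12.
Solving: y_clay = 2, y_labor = 2.
Shadow price of wheel time = 0.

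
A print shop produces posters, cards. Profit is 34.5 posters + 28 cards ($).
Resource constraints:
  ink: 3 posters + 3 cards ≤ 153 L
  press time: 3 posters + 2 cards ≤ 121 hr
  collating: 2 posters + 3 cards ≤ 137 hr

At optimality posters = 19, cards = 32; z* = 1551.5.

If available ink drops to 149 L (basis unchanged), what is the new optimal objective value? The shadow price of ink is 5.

1531.5

Δb = -4, so new z* = 1551.5 + (5)·(-4) = 1551.5 − 20 = 1531.5.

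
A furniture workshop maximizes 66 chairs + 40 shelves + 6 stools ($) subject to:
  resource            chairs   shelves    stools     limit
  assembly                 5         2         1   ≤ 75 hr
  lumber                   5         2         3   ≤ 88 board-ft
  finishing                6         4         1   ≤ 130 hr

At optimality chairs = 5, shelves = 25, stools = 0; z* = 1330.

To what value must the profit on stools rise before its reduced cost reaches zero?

Check each constraint at x*: assembly 75/75 (tight); lumber 75/88 (slack 13); finishing 130/130 (tight).
Since lumber is not tight, its dual is 0.
From A_Bᵀ y = c: 5·y_assembly + 6·y_finishing = 66; 2·y_assembly + 4·y_finishing = 40.
This yields shadow prices y_assembly = 3, y_finishing = 8.5.
stools enters the basis when its profit ≥ yᵀa₃ = 3·1 + 8.5·1 = 11.5.

11.5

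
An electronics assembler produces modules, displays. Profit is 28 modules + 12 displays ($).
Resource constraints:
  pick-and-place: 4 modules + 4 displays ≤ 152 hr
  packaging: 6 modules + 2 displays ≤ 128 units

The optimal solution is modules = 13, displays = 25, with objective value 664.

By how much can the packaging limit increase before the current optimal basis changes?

Binding constraints: pick-and-place, packaging. The basis is B = [[4,4],[6,2]] with det -16.
Per unit increase in packaging, x* moves by d = (0.25, -0.25).
The basis stays optimal until displays reaches 0; allowable increase = 100 units.

100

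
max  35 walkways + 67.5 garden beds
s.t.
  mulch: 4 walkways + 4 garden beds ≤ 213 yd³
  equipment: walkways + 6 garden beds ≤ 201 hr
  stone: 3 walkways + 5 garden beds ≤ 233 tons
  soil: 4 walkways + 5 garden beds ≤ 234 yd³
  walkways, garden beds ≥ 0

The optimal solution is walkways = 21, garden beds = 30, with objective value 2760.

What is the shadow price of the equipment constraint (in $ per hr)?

5

At the optimum: mulch uses 204 of 213 (slack = 9); equipment uses 201 of 201 (binding); stone uses 213 of 233 (slack = 20); soil uses 234 of 234 (binding).
Since mulch, stone are not tight, their duals are 0.
The binding rows give the dual system: 1·y_equipment + 4·y_soil = 35 and 6·y_equipment + 5·y_soil = 67.5.
This yields shadow prices y_equipment = 5, y_soil = 7.5.
Shadow price of equipment = 5.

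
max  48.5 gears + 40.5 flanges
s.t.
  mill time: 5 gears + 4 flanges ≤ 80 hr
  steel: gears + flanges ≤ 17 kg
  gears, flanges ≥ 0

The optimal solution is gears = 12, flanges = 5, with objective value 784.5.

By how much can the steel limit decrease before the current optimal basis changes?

1

Binding constraints: mill time, steel. The basis is B = [[5,4],[1,1]] with det 1.
Per unit decrease in steel, x* moves by d = (4, -5).
The basis stays optimal until flanges reaches 0; allowable decrease = 1 kg.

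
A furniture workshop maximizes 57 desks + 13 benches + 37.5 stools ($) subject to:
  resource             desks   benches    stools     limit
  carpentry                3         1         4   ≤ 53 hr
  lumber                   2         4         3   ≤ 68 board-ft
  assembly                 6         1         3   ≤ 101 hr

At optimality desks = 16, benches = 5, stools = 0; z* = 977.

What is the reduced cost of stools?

At the optimum: carpentry uses 53 of 53 (binding); lumber uses 52 of 68 (slack = 16); assembly uses 101 of 101 (binding).
Since lumber is not tight, its dual is 0.
The binding rows give the dual system: 3·y_carpentry + 6·y_assembly = 57 and 1·y_carpentry + 1·y_assembly = 13.
Solving: y_carpentry = 7, y_assembly = 6.
Reduced cost of stools: c₃ − yᵀa₃ = 37.5 − (7·4 + 6·3) = 37.5 − 46 = -8.5.

-8.5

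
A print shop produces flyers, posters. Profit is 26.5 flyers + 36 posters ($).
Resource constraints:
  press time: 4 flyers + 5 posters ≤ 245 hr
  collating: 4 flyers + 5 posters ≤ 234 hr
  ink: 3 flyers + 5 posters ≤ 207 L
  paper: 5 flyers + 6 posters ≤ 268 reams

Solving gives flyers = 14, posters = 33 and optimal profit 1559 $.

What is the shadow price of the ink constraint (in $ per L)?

Binding: ink and paper. Non-binding: press time (24 unused), collating (13 unused).
Slack constraints have shadow price 0 (complementary slackness).
Dual feasibility on the basic columns requires 3·y_ink + 5·y_paper = 26.5, 5·y_ink + 6·y_paper = 36.
This yields shadow prices y_ink = 3, y_paper = 3.5.
Shadow price of ink = 3.

3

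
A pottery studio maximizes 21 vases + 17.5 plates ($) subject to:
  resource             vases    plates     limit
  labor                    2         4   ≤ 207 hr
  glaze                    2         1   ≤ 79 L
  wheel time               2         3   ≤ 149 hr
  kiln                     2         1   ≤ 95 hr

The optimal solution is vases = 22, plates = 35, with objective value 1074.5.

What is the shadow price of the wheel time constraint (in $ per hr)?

At the optimum: labor uses 184 of 207 (slack = 23); glaze uses 79 of 79 (binding); wheel time uses 149 of 149 (binding); kiln uses 79 of 95 (slack = 16).
By complementary slackness, y = 0 for the non-binding constraints.
From A_Bᵀ y = c: 2·y_glaze + 2·y_wheel time = 21; 1·y_glaze + 3·y_wheel time = 17.5.
Solving: y_glaze = 7, y_wheel time = 3.5.
Shadow price of wheel time = 3.5.

3.5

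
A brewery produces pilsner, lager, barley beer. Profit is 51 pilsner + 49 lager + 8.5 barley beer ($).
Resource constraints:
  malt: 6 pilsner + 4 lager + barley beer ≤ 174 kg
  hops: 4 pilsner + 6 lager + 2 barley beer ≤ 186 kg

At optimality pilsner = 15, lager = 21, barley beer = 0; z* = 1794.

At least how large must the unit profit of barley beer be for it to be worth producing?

14.5

Check each constraint at x*: malt 174/174 (tight); hops 186/186 (tight).
Dual feasibility on the basic columns requires 6·y_malt + 4·y_hops = 51, 4·y_malt + 6·y_hops = 49.
Solving: y_malt = 5.5, y_hops = 4.5.
barley beer enters the basis when its profit ≥ yᵀa₃ = 5.5·1 + 4.5·2 = 14.5.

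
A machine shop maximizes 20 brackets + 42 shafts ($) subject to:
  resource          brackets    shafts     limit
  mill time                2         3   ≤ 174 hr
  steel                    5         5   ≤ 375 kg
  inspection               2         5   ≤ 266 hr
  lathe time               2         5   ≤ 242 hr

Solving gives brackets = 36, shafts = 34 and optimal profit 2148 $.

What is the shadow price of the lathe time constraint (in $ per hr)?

6

Binding: mill time and lathe time. Non-binding: steel (25 unused), inspection (24 unused).
By complementary slackness, y = 0 for the non-binding constraints.
The binding rows give the dual system: 2·y_mill time + 2·y_lathe time = 20 and 3·y_mill time + 5·y_lathe time = 42.
Solving: y_mill time = 4, y_lathe time = 6.
Shadow price of lathe time = 6.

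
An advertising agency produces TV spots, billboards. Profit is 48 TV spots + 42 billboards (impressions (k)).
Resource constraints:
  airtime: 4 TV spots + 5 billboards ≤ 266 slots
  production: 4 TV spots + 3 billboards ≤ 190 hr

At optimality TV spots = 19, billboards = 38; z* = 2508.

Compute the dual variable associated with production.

9

At the optimum: airtime uses 266 of 266 (binding); production uses 190 of 190 (binding).
Dual feasibility on the basic columns requires 4·y_airtime + 4·y_production = 48, 5·y_airtime + 3·y_production = 42.
Solving: y_airtime = 3, y_production = 9.
Shadow price of production = 9.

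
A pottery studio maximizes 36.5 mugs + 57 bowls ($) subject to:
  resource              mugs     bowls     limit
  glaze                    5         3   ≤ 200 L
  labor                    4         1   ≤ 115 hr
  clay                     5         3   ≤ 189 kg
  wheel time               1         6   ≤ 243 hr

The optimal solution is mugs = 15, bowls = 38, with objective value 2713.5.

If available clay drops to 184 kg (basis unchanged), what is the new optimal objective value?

Binding: clay and wheel time. Non-binding: glaze (11 unused), labor (17 unused).
By complementary slackness, y = 0 for the non-binding constraints.
Dual feasibility on the basic columns requires 5·y_clay + 1·y_wheel time = 36.5, 3·y_clay + 6·y_wheel time = 57.
→ y_clay = 6 and y_wheel time = 6.5.
Δz = y_clay·Δb = 6 × (-5) = -30, so new z* = 2713.5 − 30 = 2683.5.

2683.5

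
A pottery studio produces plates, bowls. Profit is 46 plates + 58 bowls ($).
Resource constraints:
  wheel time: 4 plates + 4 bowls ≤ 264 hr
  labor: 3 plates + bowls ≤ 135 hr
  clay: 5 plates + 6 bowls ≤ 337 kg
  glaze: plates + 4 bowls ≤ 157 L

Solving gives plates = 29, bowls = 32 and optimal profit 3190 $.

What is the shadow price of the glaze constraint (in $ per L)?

Binding: clay and glaze. Non-binding: wheel time (20 unused), labor (16 unused).
Since wheel time, labor are not tight, their duals are 0.
From A_Bᵀ y = c: 5·y_clay + 1·y_glaze = 46; 6·y_clay + 4·y_glaze = 58.
This yields shadow prices y_clay = 9, y_glaze = 1.
Shadow price of glaze = 1.

1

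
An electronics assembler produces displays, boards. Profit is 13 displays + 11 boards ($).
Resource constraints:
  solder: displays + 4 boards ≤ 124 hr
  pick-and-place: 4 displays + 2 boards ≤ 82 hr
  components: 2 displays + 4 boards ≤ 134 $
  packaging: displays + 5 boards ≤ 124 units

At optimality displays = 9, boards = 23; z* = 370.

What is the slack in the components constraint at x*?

24

components used = 2·9 + 4·23 = 110; slack = 134 − 110 = 24.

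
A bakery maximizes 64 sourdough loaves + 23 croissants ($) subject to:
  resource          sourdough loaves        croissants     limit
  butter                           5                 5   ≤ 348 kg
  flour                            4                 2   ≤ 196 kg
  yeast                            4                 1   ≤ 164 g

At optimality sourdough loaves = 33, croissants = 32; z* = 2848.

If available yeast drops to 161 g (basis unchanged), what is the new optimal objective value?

2821

Binding: flour and yeast. Non-binding: butter (23 unused).
By complementary slackness, y = 0 for the non-binding constraint.
From A_Bᵀ y = c: 4·y_flour + 4·y_yeast = 64; 2·y_flour + 1·y_yeast = 23.
This yields shadow prices y_flour = 7, y_yeast = 9.
Δz = y_yeast·Δb = 9 × (-3) = -27, so new z* = 2848 − 27 = 2821.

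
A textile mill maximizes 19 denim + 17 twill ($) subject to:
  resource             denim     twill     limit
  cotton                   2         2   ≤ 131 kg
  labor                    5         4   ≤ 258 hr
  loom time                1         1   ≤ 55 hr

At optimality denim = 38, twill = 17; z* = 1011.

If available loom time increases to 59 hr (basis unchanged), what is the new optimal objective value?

1047

Binding: labor and loom time. Non-binding: cotton (21 unused).
By complementary slackness, y = 0 for the non-binding constraint.
Dual feasibility on the basic columns requires 5·y_labor + 1·y_loom time = 19, 4·y_labor + 1·y_loom time = 17.
→ y_labor = 2 and y_loom time = 9.
Δz = y_loom time·Δb = 9 × (4) = 36, so new z* = 1011 + 36 = 1047.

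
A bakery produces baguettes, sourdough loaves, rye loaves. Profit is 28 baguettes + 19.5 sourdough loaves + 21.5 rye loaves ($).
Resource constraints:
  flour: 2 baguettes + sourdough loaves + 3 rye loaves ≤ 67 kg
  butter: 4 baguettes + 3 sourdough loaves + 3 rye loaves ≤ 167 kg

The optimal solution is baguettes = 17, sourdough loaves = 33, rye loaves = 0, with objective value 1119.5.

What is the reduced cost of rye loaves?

-4

Check each constraint at x*: flour 67/67 (tight); butter 167/167 (tight).
Dual feasibility on the basic columns requires 2·y_flour + 4·y_butter = 28, 1·y_flour + 3·y_butter = 19.5.
→ y_flour = 3 and y_butter = 5.5.
Reduced cost of rye loaves: c₃ − yᵀa₃ = 21.5 − (3·3 + 5.5·3) = 21.5 − 25.5 = -4.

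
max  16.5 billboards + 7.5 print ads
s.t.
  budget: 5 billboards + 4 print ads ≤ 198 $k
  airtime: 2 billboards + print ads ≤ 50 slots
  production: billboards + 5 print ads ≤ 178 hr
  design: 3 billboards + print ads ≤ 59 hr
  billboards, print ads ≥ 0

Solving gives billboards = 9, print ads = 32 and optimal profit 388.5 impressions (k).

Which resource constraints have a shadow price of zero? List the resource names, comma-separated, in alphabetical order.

budget, production

budget: 173/198 (slack 25)
airtime: 50/50 (binding)
production: 169/178 (slack 9)
design: 59/59 (binding)
By complementary slackness, a constraint with positive slack has shadow price 0 → budget, production.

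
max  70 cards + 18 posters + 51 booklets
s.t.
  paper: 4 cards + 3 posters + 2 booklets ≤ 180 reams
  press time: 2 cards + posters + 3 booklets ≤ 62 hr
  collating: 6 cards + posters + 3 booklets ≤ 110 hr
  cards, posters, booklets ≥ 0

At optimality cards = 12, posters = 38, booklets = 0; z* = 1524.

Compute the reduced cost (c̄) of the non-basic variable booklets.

Binding: press time and collating. Non-binding: paper (18 unused).
Slack constraints have shadow price 0 (complementary slackness).
From A_Bᵀ y = c: 2·y_press time + 6·y_collating = 70; 1·y_press time + 1·y_collating = 18.
Solving: y_press time = 9.5, y_collating = 8.5.
Reduced cost of booklets: c₃ − yᵀa₃ = 51 − (9.5·3 + 8.5·3) = 51 − 54 = -3.

-3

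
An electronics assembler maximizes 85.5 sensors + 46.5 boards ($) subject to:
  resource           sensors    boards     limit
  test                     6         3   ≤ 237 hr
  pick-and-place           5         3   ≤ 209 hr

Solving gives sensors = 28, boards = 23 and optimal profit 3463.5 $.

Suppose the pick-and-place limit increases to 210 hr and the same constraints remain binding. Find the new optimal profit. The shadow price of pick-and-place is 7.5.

3471

Δb = 1, so new z* = 3463.5 + (7.5)·(1) = 3463.5 + 7.5 = 3471.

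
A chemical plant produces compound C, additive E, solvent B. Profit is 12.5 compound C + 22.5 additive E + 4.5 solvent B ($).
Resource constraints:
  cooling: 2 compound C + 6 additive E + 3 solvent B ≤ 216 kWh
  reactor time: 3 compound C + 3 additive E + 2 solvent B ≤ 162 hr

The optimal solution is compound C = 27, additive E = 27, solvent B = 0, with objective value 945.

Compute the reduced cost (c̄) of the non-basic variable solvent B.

At the optimum: cooling uses 216 of 216 (binding); reactor time uses 162 of 162 (binding).
Dual feasibility on the basic columns requires 2·y_cooling + 3·y_reactor time = 12.5, 6·y_cooling + 3·y_reactor time = 22.5.
Solving: y_cooling = 2.5, y_reactor time = 2.5.
Reduced cost of solvent B: c₃ − yᵀa₃ = 4.5 − (2.5·3 + 2.5·2) = 4.5 − 12.5 = -8.

-8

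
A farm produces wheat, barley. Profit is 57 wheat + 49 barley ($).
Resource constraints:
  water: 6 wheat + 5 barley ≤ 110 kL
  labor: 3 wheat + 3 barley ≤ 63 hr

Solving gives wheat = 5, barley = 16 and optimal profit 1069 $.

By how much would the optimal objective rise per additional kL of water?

At the optimum: water uses 110 of 110 (binding); labor uses 63 of 63 (binding).
Dual feasibility on the basic columns requires 6·y_water + 3·y_labor = 57, 5·y_water + 3·y_labor = 49.
This yields shadow prices y_water = 8, y_labor = 3.
Shadow price of water = 8.

8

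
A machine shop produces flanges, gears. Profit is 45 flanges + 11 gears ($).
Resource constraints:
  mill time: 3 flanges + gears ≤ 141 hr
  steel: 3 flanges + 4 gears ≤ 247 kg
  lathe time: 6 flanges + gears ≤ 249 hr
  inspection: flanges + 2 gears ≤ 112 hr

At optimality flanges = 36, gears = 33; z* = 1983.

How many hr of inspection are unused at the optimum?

10

inspection used = 1·36 + 2·33 = 102; slack = 112 − 102 = 10.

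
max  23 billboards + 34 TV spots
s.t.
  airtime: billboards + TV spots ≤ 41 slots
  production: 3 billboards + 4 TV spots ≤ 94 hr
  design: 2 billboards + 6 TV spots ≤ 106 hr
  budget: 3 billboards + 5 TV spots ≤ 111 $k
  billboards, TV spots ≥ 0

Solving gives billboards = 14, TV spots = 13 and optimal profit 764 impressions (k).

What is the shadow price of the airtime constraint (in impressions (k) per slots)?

0

At the optimum: airtime uses 27 of 41 (slack = 14); production uses 94 of 94 (binding); design uses 106 of 106 (binding); budget uses 107 of 111 (slack = 4).
By complementary slackness, y = 0 for the non-binding constraints.
Dual feasibility on the basic columns requires 3·y_production + 2·y_design = 23, 4·y_production + 6·y_design = 34.
This yields shadow prices y_production = 7, y_design = 1.
Shadow price of airtime = 0.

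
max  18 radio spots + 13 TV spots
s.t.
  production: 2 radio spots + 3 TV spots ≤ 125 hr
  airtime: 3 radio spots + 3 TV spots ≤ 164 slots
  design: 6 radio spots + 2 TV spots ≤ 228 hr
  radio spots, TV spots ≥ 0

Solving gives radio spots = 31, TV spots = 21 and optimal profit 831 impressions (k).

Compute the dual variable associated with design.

2

At the optimum: production uses 125 of 125 (binding); airtime uses 156 of 164 (slack = 8); design uses 228 of 228 (binding).
Slack constraints have shadow price 0 (complementary slackness).
The binding rows give the dual system: 2·y_production + 6·y_design = 18 and 3·y_production + 2·y_design = 13.
This yields shadow prices y_production = 3, y_design = 2.
Shadow price of design = 2.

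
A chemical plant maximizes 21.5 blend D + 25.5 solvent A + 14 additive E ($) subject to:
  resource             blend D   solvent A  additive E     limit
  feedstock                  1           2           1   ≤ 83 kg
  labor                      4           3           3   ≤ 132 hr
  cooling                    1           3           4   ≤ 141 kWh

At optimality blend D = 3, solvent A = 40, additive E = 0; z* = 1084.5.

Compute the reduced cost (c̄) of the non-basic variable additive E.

Check each constraint at x*: feedstock 83/83 (tight); labor 132/132 (tight); cooling 123/141 (slack 18).
By complementary slackness, y = 0 for the non-binding constraint.
The binding rows give the dual system: 1·y_feedstock + 4·y_labor = 21.5 and 2·y_feedstock + 3·y_labor = 25.5.
Solving: y_feedstock = 7.5, y_labor = 3.5.
Reduced cost of additive E: c₃ − yᵀa₃ = 14 − (7.5·1 + 3.5·3) = 14 − 18 = -4.

-4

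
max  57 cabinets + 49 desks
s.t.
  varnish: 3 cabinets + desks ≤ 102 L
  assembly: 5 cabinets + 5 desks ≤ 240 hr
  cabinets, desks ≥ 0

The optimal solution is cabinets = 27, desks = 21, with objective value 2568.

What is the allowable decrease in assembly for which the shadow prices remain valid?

Binding constraints: varnish, assembly. The basis is B = [[3,1],[5,5]] with det 10.
Per unit decrease in assembly, x* moves by d = (0.1, -0.3).
The basis stays optimal until desks reaches 0; allowable decrease = 70 hr.

70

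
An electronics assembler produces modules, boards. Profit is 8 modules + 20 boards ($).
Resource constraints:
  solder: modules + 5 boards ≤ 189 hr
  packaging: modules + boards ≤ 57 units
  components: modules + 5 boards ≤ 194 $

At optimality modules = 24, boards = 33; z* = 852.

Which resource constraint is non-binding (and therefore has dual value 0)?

components

solder: 189/189 (binding)
packaging: 57/57 (binding)
components: 189/194 (slack 5)
By complementary slackness, a constraint with positive slack has shadow price 0 → components.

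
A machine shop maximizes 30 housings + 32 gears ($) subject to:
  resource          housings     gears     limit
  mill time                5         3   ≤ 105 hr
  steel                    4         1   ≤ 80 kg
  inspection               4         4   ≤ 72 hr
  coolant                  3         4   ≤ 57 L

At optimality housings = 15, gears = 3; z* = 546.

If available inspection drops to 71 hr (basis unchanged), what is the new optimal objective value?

540

At the optimum: mill time uses 84 of 105 (slack = 21); steel uses 63 of 80 (slack = 17); inspection uses 72 of 72 (binding); coolant uses 57 of 57 (binding).
Slack constraints have shadow price 0 (complementary slackness).
From A_Bᵀ y = c: 4·y_inspection + 3·y_coolant = 30; 4·y_inspection + 4·y_coolant = 32.
Solving: y_inspection = 6, y_coolant = 2.
Δz = y_inspection·Δb = 6 × (-1) = -6, so new z* = 546 − 6 = 540.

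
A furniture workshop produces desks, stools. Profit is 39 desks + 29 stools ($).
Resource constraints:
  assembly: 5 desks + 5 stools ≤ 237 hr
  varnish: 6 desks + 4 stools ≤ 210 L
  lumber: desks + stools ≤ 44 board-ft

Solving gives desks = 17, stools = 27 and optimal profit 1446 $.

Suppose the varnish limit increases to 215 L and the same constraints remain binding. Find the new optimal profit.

1471

At the optimum: assembly uses 220 of 237 (slack = 17); varnish uses 210 of 210 (binding); lumber uses 44 of 44 (binding).
By complementary slackness, y = 0 for the non-binding constraint.
The binding rows give the dual system: 6·y_varnish + 1·y_lumber = 39 and 4·y_varnish + 1·y_lumber = 29.
This yields shadow prices y_varnish = 5, y_lumber = 9.
Δz = y_varnish·Δb = 5 × (5) = 25, so new z* = 1446 + 25 = 1471.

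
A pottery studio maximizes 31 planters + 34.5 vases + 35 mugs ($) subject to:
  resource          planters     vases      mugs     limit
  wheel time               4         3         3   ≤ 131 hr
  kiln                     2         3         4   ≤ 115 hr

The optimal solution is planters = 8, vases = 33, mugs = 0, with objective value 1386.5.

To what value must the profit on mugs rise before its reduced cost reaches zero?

Check each constraint at x*: wheel time 131/131 (tight); kiln 115/115 (tight).
From A_Bᵀ y = c: 4·y_wheel time + 2·y_kiln = 31; 3·y_wheel time + 3·y_kiln = 34.5.
Solving: y_wheel time = 4, y_kiln = 7.5.
mugs enters the basis when its profit ≥ yᵀa₃ = 4·3 + 7.5·4 = 42.

42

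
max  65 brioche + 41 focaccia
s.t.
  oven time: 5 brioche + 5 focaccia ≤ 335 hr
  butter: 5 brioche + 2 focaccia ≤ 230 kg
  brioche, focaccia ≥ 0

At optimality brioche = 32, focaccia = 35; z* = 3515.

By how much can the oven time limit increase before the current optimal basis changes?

240

Binding constraints: oven time, butter. The basis is B = [[5,5],[5,2]] with det -15.
Per unit increase in oven time, x* moves by d = (-0.1333, 0.3333).
The basis stays optimal until brioche reaches 0; allowable increase = 240 hr.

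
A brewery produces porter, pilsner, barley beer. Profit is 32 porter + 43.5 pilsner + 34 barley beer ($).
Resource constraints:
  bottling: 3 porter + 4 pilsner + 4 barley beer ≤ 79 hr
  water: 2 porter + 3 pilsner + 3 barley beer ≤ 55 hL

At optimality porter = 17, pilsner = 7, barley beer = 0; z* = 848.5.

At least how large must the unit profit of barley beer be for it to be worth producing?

Check each constraint at x*: bottling 79/79 (tight); water 55/55 (tight).
The binding rows give the dual system: 3·y_bottling + 2·y_water = 32 and 4·y_bottling + 3·y_water = 43.5.
→ y_bottling = 9 and y_water = 2.5.
barley beer enters the basis when its profit ≥ yᵀa₃ = 9·4 + 2.5·3 = 43.5.

43.5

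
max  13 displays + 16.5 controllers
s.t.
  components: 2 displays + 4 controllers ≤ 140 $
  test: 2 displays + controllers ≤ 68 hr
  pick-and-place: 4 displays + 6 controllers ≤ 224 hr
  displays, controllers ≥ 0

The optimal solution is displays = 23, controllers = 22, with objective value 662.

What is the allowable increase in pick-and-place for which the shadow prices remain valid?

8

Binding constraints: test, pick-and-place. The basis is B = [[2,1],[4,6]] with det 8.
Per unit increase in pick-and-place, x* moves by d = (-0.125, 0.25).
The basis stays optimal until components becomes binding; allowable increase = 8 hr.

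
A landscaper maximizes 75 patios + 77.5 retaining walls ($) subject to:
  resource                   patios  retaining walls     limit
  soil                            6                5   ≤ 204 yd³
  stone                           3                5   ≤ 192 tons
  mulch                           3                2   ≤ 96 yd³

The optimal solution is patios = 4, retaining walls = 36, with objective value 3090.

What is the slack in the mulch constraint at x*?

mulch used = 3·4 + 2·36 = 84; slack = 96 − 84 = 12.

12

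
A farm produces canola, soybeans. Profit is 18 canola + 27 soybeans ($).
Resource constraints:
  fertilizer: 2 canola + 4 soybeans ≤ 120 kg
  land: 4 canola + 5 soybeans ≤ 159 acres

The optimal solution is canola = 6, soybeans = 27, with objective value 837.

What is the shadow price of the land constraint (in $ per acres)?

Both fertilizer and land are binding at x*.
The binding rows give the dual system: 2·y_fertilizer + 4·y_land = 18 and 4·y_fertilizer + 5·y_land = 27.
This yields shadow prices y_fertilizer = 3, y_land = 3.
Shadow price of land = 3.

3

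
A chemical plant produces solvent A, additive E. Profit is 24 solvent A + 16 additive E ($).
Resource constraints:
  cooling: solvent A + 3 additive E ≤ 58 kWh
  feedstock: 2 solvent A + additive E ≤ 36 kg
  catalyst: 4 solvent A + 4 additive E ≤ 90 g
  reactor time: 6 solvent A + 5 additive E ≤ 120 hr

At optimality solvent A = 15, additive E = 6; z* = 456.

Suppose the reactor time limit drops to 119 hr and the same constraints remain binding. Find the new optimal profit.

Binding: feedstock and reactor time. Non-binding: cooling (25 unused), catalyst (6 unused).
Slack constraints have shadow price 0 (complementary slackness).
The binding rows give the dual system: 2·y_feedstock + 6·y_reactor time = 24 and 1·y_feedstock + 5·y_reactor time = 16.
→ y_feedstock = 6 and y_reactor time = 2.
Δz = y_reactor time·Δb = 2 × (-1) = -2, so new z* = 456 − 2 = 454.

454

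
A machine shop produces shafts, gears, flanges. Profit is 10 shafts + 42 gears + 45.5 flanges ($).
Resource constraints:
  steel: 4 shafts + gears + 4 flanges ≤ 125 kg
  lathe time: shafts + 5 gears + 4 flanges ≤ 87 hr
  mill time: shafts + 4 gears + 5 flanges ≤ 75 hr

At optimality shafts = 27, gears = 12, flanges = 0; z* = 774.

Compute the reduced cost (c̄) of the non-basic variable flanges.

-2.5

Binding: lathe time and mill time. Non-binding: steel (5 unused).
By complementary slackness, y = 0 for the non-binding constraint.
Dual feasibility on the basic columns requires 1·y_lathe time + 1·y_mill time = 10, 5·y_lathe time + 4·y_mill time = 42.
This yields shadow prices y_lathe time = 2, y_mill time = 8.
Reduced cost of flanges: c₃ − yᵀa₃ = 45.5 − (2·4 + 8·5) = 45.5 − 48 = -2.5.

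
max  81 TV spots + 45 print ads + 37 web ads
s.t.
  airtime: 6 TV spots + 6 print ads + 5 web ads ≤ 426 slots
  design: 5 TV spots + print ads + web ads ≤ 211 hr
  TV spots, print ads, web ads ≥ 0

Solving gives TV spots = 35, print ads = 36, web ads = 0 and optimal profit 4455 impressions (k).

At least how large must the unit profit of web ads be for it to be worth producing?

At the optimum: airtime uses 426 of 426 (binding); design uses 211 of 211 (binding).
Dual feasibility on the basic columns requires 6·y_airtime + 5·y_design = 81, 6·y_airtime + 1·y_design = 45.
This yields shadow prices y_airtime = 6, y_design = 9.
web ads enters the basis when its profit ≥ yᵀa₃ = 6·5 + 9·1 = 39.

39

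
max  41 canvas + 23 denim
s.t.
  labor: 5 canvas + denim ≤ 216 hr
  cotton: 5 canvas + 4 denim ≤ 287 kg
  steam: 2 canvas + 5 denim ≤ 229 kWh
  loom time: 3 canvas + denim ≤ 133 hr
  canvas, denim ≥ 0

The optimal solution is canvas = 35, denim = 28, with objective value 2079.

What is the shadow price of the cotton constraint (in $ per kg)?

4

Binding: cotton and loom time. Non-binding: labor (13 unused), steam (19 unused).
Since labor, steam are not tight, their duals are 0.
The binding rows give the dual system: 5·y_cotton + 3·y_loom time = 41 and 4·y_cotton + 1·y_loom time = 23.
Solving: y_cotton = 4, y_loom time = 7.
Shadow price of cotton = 4.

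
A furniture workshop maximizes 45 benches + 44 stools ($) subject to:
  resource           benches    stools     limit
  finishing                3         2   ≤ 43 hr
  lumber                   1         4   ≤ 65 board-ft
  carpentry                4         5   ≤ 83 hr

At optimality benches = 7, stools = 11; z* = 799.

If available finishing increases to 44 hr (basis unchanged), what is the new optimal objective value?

Binding: finishing and carpentry. Non-binding: lumber (14 unused).
By complementary slackness, y = 0 for the non-binding constraint.
Dual feasibility on the basic columns requires 3·y_finishing + 4·y_carpentry = 45, 2·y_finishing + 5·y_carpentry = 44.
Solving: y_finishing = 7, y_carpentry = 6.
Δz = y_finishing·Δb = 7 × (1) = 7, so new z* = 799 + 7 = 806.

806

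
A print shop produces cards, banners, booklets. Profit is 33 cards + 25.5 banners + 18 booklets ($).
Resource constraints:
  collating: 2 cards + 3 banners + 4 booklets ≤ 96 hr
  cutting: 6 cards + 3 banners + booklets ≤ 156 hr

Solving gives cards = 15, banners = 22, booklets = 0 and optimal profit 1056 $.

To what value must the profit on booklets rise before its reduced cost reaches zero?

22

Check each constraint at x*: collating 96/96 (tight); cutting 156/156 (tight).
Dual feasibility on the basic columns requires 2·y_collating + 6·y_cutting = 33, 3·y_collating + 3·y_cutting = 25.5.
→ y_collating = 4.5 and y_cutting = 4.
booklets enters the basis when its profit ≥ yᵀa₃ = 4.5·4 + 4·1 = 22.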